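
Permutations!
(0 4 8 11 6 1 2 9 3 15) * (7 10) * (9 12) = (0 4 8 11 6 1 2 12 9 3 15)(7 10) = [4, 2, 12, 15, 8, 5, 1, 10, 11, 3, 7, 6, 9, 13, 14, 0]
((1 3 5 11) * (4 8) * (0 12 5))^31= (0 12 5 11 1 3)(4 8)= [12, 3, 2, 0, 8, 11, 6, 7, 4, 9, 10, 1, 5]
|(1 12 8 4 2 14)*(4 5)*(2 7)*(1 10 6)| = 10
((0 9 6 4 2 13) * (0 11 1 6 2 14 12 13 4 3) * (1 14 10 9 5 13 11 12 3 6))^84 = (14) = [0, 1, 2, 3, 4, 5, 6, 7, 8, 9, 10, 11, 12, 13, 14]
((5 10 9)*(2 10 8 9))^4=(10)(5 8 9)=[0, 1, 2, 3, 4, 8, 6, 7, 9, 5, 10]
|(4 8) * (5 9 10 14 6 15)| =6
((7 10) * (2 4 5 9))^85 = [0, 1, 4, 3, 5, 9, 6, 10, 8, 2, 7] = (2 4 5 9)(7 10)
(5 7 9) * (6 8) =(5 7 9)(6 8) =[0, 1, 2, 3, 4, 7, 8, 9, 6, 5]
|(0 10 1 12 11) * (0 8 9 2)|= 8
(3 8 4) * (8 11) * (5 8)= (3 11 5 8 4)= [0, 1, 2, 11, 3, 8, 6, 7, 4, 9, 10, 5]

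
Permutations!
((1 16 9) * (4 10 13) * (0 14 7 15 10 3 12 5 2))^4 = (0 10 12 14 13 5 7 4 2 15 3)(1 16 9) = [10, 16, 15, 0, 2, 7, 6, 4, 8, 1, 12, 11, 14, 5, 13, 3, 9]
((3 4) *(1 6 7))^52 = (1 6 7) = [0, 6, 2, 3, 4, 5, 7, 1]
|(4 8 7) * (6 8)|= |(4 6 8 7)|= 4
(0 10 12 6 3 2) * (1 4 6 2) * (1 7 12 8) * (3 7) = (0 10 8 1 4 6 7 12 2) = [10, 4, 0, 3, 6, 5, 7, 12, 1, 9, 8, 11, 2]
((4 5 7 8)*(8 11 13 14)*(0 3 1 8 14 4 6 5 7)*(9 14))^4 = (14)(0 6 1)(3 5 8) = [6, 0, 2, 5, 4, 8, 1, 7, 3, 9, 10, 11, 12, 13, 14]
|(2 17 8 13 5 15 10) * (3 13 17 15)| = |(2 15 10)(3 13 5)(8 17)| = 6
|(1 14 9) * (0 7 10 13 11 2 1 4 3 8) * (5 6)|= 12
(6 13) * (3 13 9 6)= (3 13)(6 9)= [0, 1, 2, 13, 4, 5, 9, 7, 8, 6, 10, 11, 12, 3]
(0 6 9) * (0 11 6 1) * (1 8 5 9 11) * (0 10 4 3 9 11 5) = (0 8)(1 10 4 3 9)(5 11 6) = [8, 10, 2, 9, 3, 11, 5, 7, 0, 1, 4, 6]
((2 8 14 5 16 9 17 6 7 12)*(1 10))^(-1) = (1 10)(2 12 7 6 17 9 16 5 14 8) = [0, 10, 12, 3, 4, 14, 17, 6, 2, 16, 1, 11, 7, 13, 8, 15, 5, 9]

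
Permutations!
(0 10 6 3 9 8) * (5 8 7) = (0 10 6 3 9 7 5 8) = [10, 1, 2, 9, 4, 8, 3, 5, 0, 7, 6]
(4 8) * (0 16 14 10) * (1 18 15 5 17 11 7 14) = [16, 18, 2, 3, 8, 17, 6, 14, 4, 9, 0, 7, 12, 13, 10, 5, 1, 11, 15] = (0 16 1 18 15 5 17 11 7 14 10)(4 8)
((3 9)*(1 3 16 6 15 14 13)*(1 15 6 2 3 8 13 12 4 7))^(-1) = (1 7 4 12 14 15 13 8)(2 16 9 3) = [0, 7, 16, 2, 12, 5, 6, 4, 1, 3, 10, 11, 14, 8, 15, 13, 9]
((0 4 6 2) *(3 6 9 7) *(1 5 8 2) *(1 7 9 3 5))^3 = (9)(0 6 8 4 7 2 3 5) = [6, 1, 3, 5, 7, 0, 8, 2, 4, 9]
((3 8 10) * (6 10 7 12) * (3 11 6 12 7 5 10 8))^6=(12)(5 10 11 6 8)=[0, 1, 2, 3, 4, 10, 8, 7, 5, 9, 11, 6, 12]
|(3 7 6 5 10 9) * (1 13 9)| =8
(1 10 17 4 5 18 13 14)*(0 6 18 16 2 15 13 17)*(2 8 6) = (0 2 15 13 14 1 10)(4 5 16 8 6 18 17) = [2, 10, 15, 3, 5, 16, 18, 7, 6, 9, 0, 11, 12, 14, 1, 13, 8, 4, 17]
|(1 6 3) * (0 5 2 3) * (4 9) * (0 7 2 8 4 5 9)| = |(0 9 5 8 4)(1 6 7 2 3)| = 5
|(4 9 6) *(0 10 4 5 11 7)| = |(0 10 4 9 6 5 11 7)| = 8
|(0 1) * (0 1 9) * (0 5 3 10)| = |(0 9 5 3 10)| = 5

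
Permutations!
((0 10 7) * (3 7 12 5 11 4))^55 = (0 7 3 4 11 5 12 10) = [7, 1, 2, 4, 11, 12, 6, 3, 8, 9, 0, 5, 10]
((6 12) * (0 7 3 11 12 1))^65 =(0 3 12 1 7 11 6) =[3, 7, 2, 12, 4, 5, 0, 11, 8, 9, 10, 6, 1]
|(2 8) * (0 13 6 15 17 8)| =7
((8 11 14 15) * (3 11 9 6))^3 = (3 15 6 14 9 11 8) = [0, 1, 2, 15, 4, 5, 14, 7, 3, 11, 10, 8, 12, 13, 9, 6]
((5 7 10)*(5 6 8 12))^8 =(5 10 8)(6 12 7) =[0, 1, 2, 3, 4, 10, 12, 6, 5, 9, 8, 11, 7]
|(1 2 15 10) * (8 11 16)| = |(1 2 15 10)(8 11 16)| = 12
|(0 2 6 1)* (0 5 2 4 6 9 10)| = 8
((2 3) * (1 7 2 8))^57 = (1 2 8 7 3) = [0, 2, 8, 1, 4, 5, 6, 3, 7]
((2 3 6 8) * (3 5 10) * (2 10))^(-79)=(2 5)(3 6 8 10)=[0, 1, 5, 6, 4, 2, 8, 7, 10, 9, 3]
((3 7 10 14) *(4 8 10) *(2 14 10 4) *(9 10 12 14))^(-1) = (2 7 3 14 12 10 9)(4 8) = [0, 1, 7, 14, 8, 5, 6, 3, 4, 2, 9, 11, 10, 13, 12]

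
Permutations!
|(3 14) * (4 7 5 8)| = |(3 14)(4 7 5 8)| = 4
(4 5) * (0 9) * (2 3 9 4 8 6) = (0 4 5 8 6 2 3 9) = [4, 1, 3, 9, 5, 8, 2, 7, 6, 0]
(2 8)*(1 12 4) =(1 12 4)(2 8) =[0, 12, 8, 3, 1, 5, 6, 7, 2, 9, 10, 11, 4]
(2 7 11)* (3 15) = [0, 1, 7, 15, 4, 5, 6, 11, 8, 9, 10, 2, 12, 13, 14, 3] = (2 7 11)(3 15)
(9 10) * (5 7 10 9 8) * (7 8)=(5 8)(7 10)=[0, 1, 2, 3, 4, 8, 6, 10, 5, 9, 7]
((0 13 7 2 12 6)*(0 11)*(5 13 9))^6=[12, 1, 5, 3, 4, 11, 7, 9, 8, 6, 10, 2, 13, 0]=(0 12 13)(2 5 11)(6 7 9)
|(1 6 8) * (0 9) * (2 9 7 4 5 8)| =9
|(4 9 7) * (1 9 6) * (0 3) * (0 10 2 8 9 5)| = 11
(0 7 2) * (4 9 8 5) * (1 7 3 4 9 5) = (0 3 4 5 9 8 1 7 2) = [3, 7, 0, 4, 5, 9, 6, 2, 1, 8]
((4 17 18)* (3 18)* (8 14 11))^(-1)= (3 17 4 18)(8 11 14)= [0, 1, 2, 17, 18, 5, 6, 7, 11, 9, 10, 14, 12, 13, 8, 15, 16, 4, 3]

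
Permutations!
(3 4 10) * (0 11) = (0 11)(3 4 10) = [11, 1, 2, 4, 10, 5, 6, 7, 8, 9, 3, 0]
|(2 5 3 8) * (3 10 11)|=|(2 5 10 11 3 8)|=6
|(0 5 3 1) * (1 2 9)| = |(0 5 3 2 9 1)| = 6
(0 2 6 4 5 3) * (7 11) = (0 2 6 4 5 3)(7 11) = [2, 1, 6, 0, 5, 3, 4, 11, 8, 9, 10, 7]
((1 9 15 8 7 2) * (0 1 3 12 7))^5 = (15)(2 3 12 7) = [0, 1, 3, 12, 4, 5, 6, 2, 8, 9, 10, 11, 7, 13, 14, 15]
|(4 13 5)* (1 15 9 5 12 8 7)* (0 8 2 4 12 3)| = 12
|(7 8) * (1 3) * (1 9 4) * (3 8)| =6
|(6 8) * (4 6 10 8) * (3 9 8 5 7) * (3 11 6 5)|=|(3 9 8 10)(4 5 7 11 6)|=20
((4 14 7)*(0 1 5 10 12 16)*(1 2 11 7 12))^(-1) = [16, 10, 0, 3, 7, 1, 6, 11, 8, 9, 5, 2, 14, 13, 4, 15, 12] = (0 16 12 14 4 7 11 2)(1 10 5)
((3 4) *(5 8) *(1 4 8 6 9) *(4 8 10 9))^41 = (1 8 5 6 4 3 10 9) = [0, 8, 2, 10, 3, 6, 4, 7, 5, 1, 9]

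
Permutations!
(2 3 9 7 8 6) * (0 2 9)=(0 2 3)(6 9 7 8)=[2, 1, 3, 0, 4, 5, 9, 8, 6, 7]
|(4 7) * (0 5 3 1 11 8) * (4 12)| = 6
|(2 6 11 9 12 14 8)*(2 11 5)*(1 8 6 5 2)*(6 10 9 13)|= |(1 8 11 13 6 2 5)(9 12 14 10)|= 28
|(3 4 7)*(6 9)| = |(3 4 7)(6 9)| = 6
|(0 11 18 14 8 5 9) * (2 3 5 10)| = |(0 11 18 14 8 10 2 3 5 9)| = 10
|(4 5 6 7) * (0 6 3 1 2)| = |(0 6 7 4 5 3 1 2)| = 8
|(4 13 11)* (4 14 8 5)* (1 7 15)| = 6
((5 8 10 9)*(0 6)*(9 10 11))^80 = (11) = [0, 1, 2, 3, 4, 5, 6, 7, 8, 9, 10, 11]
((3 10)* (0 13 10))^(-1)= (0 3 10 13)= [3, 1, 2, 10, 4, 5, 6, 7, 8, 9, 13, 11, 12, 0]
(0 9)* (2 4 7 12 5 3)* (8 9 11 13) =(0 11 13 8 9)(2 4 7 12 5 3) =[11, 1, 4, 2, 7, 3, 6, 12, 9, 0, 10, 13, 5, 8]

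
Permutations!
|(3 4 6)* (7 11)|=|(3 4 6)(7 11)|=6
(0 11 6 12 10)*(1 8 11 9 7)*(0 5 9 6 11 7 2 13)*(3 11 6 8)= (0 8 7 1 3 11 6 12 10 5 9 2 13)= [8, 3, 13, 11, 4, 9, 12, 1, 7, 2, 5, 6, 10, 0]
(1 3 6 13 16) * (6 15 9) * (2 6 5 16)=(1 3 15 9 5 16)(2 6 13)=[0, 3, 6, 15, 4, 16, 13, 7, 8, 5, 10, 11, 12, 2, 14, 9, 1]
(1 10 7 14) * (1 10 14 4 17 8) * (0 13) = (0 13)(1 14 10 7 4 17 8) = [13, 14, 2, 3, 17, 5, 6, 4, 1, 9, 7, 11, 12, 0, 10, 15, 16, 8]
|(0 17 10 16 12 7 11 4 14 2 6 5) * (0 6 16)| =42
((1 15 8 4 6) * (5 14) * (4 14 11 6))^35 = (15) = [0, 1, 2, 3, 4, 5, 6, 7, 8, 9, 10, 11, 12, 13, 14, 15]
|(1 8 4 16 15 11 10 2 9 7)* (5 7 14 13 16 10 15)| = 22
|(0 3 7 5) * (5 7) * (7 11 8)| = |(0 3 5)(7 11 8)| = 3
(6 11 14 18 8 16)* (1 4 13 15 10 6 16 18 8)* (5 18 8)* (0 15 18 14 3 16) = (0 15 10 6 11 3 16)(1 4 13 18)(5 14) = [15, 4, 2, 16, 13, 14, 11, 7, 8, 9, 6, 3, 12, 18, 5, 10, 0, 17, 1]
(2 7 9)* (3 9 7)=(2 3 9)=[0, 1, 3, 9, 4, 5, 6, 7, 8, 2]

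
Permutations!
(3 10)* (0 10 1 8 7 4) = (0 10 3 1 8 7 4) = [10, 8, 2, 1, 0, 5, 6, 4, 7, 9, 3]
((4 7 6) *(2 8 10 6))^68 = (2 10 4)(6 7 8) = [0, 1, 10, 3, 2, 5, 7, 8, 6, 9, 4]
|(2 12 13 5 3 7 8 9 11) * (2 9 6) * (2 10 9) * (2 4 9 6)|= 42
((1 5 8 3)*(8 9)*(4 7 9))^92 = [0, 5, 2, 1, 7, 4, 6, 9, 3, 8] = (1 5 4 7 9 8 3)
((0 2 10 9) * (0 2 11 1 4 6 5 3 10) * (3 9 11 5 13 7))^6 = (0 9)(1 10 7 6)(2 5)(3 13 4 11) = [9, 10, 5, 13, 11, 2, 1, 6, 8, 0, 7, 3, 12, 4]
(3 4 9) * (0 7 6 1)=(0 7 6 1)(3 4 9)=[7, 0, 2, 4, 9, 5, 1, 6, 8, 3]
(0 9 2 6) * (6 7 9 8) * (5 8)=(0 5 8 6)(2 7 9)=[5, 1, 7, 3, 4, 8, 0, 9, 6, 2]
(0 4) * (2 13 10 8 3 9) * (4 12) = (0 12 4)(2 13 10 8 3 9) = [12, 1, 13, 9, 0, 5, 6, 7, 3, 2, 8, 11, 4, 10]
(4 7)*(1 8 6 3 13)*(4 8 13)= [0, 13, 2, 4, 7, 5, 3, 8, 6, 9, 10, 11, 12, 1]= (1 13)(3 4 7 8 6)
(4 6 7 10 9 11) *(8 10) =[0, 1, 2, 3, 6, 5, 7, 8, 10, 11, 9, 4] =(4 6 7 8 10 9 11)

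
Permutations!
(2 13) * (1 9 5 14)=(1 9 5 14)(2 13)=[0, 9, 13, 3, 4, 14, 6, 7, 8, 5, 10, 11, 12, 2, 1]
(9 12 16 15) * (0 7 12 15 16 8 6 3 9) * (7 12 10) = (16)(0 12 8 6 3 9 15)(7 10) = [12, 1, 2, 9, 4, 5, 3, 10, 6, 15, 7, 11, 8, 13, 14, 0, 16]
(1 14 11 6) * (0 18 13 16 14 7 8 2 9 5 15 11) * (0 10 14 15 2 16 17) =(0 18 13 17)(1 7 8 16 15 11 6)(2 9 5)(10 14) =[18, 7, 9, 3, 4, 2, 1, 8, 16, 5, 14, 6, 12, 17, 10, 11, 15, 0, 13]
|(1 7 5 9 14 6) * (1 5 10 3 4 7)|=|(3 4 7 10)(5 9 14 6)|=4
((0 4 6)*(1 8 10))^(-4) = (0 6 4)(1 10 8) = [6, 10, 2, 3, 0, 5, 4, 7, 1, 9, 8]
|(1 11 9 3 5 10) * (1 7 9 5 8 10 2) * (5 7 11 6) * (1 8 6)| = |(2 8 10 11 7 9 3 6 5)| = 9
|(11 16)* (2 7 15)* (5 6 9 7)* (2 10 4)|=8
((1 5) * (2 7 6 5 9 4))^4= (1 7 9 6 4 5 2)= [0, 7, 1, 3, 5, 2, 4, 9, 8, 6]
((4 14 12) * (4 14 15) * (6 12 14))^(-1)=(4 15)(6 12)=[0, 1, 2, 3, 15, 5, 12, 7, 8, 9, 10, 11, 6, 13, 14, 4]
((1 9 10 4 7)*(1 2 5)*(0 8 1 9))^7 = (0 8 1)(2 5 9 10 4 7) = [8, 0, 5, 3, 7, 9, 6, 2, 1, 10, 4]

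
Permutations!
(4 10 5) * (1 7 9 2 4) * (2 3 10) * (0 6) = (0 6)(1 7 9 3 10 5)(2 4) = [6, 7, 4, 10, 2, 1, 0, 9, 8, 3, 5]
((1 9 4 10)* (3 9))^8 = (1 4 3 10 9) = [0, 4, 2, 10, 3, 5, 6, 7, 8, 1, 9]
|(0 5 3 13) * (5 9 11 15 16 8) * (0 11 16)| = 9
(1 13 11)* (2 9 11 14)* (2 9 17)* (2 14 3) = (1 13 3 2 17 14 9 11) = [0, 13, 17, 2, 4, 5, 6, 7, 8, 11, 10, 1, 12, 3, 9, 15, 16, 14]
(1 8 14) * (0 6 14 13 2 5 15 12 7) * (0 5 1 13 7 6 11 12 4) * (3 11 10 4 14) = (0 10 4)(1 8 7 5 15 14 13 2)(3 11 12 6) = [10, 8, 1, 11, 0, 15, 3, 5, 7, 9, 4, 12, 6, 2, 13, 14]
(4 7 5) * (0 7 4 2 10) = (0 7 5 2 10) = [7, 1, 10, 3, 4, 2, 6, 5, 8, 9, 0]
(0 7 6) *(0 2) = (0 7 6 2) = [7, 1, 0, 3, 4, 5, 2, 6]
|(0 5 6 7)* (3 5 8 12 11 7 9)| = |(0 8 12 11 7)(3 5 6 9)| = 20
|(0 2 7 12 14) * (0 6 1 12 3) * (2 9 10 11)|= 28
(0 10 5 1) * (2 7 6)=(0 10 5 1)(2 7 6)=[10, 0, 7, 3, 4, 1, 2, 6, 8, 9, 5]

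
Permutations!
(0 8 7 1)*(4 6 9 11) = (0 8 7 1)(4 6 9 11) = [8, 0, 2, 3, 6, 5, 9, 1, 7, 11, 10, 4]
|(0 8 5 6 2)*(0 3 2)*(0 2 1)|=7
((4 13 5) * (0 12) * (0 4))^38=(0 13 12 5 4)=[13, 1, 2, 3, 0, 4, 6, 7, 8, 9, 10, 11, 5, 12]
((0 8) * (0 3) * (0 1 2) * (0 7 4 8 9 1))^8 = (9) = [0, 1, 2, 3, 4, 5, 6, 7, 8, 9]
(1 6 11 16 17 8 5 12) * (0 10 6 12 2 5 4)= (0 10 6 11 16 17 8 4)(1 12)(2 5)= [10, 12, 5, 3, 0, 2, 11, 7, 4, 9, 6, 16, 1, 13, 14, 15, 17, 8]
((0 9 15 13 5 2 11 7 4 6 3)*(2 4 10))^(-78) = (0 15 5 6)(2 7)(3 9 13 4)(10 11) = [15, 1, 7, 9, 3, 6, 0, 2, 8, 13, 11, 10, 12, 4, 14, 5]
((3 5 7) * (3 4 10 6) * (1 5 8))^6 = (1 3 10 7)(4 5 8 6) = [0, 3, 2, 10, 5, 8, 4, 1, 6, 9, 7]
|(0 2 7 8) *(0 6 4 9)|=7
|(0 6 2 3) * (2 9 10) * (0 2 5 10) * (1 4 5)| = 12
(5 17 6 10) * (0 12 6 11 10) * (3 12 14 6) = [14, 1, 2, 12, 4, 17, 0, 7, 8, 9, 5, 10, 3, 13, 6, 15, 16, 11] = (0 14 6)(3 12)(5 17 11 10)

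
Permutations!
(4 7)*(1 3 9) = (1 3 9)(4 7) = [0, 3, 2, 9, 7, 5, 6, 4, 8, 1]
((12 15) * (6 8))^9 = [0, 1, 2, 3, 4, 5, 8, 7, 6, 9, 10, 11, 15, 13, 14, 12] = (6 8)(12 15)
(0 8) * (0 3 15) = (0 8 3 15) = [8, 1, 2, 15, 4, 5, 6, 7, 3, 9, 10, 11, 12, 13, 14, 0]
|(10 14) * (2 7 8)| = |(2 7 8)(10 14)| = 6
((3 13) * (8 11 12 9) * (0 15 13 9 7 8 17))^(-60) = (17) = [0, 1, 2, 3, 4, 5, 6, 7, 8, 9, 10, 11, 12, 13, 14, 15, 16, 17]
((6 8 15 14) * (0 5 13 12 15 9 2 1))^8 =(0 9 14 13 1 8 15 5 2 6 12) =[9, 8, 6, 3, 4, 2, 12, 7, 15, 14, 10, 11, 0, 1, 13, 5]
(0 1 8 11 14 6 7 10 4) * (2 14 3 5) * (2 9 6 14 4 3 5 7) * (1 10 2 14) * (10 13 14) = (0 13 14 1 8 11 5 9 6 10 3 7 2 4) = [13, 8, 4, 7, 0, 9, 10, 2, 11, 6, 3, 5, 12, 14, 1]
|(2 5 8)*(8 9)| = 4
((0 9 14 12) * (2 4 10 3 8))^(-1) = (0 12 14 9)(2 8 3 10 4) = [12, 1, 8, 10, 2, 5, 6, 7, 3, 0, 4, 11, 14, 13, 9]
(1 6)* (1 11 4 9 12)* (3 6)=[0, 3, 2, 6, 9, 5, 11, 7, 8, 12, 10, 4, 1]=(1 3 6 11 4 9 12)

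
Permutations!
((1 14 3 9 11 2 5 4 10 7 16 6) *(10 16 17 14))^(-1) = (1 6 16 4 5 2 11 9 3 14 17 7 10) = [0, 6, 11, 14, 5, 2, 16, 10, 8, 3, 1, 9, 12, 13, 17, 15, 4, 7]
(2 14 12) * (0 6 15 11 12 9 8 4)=(0 6 15 11 12 2 14 9 8 4)=[6, 1, 14, 3, 0, 5, 15, 7, 4, 8, 10, 12, 2, 13, 9, 11]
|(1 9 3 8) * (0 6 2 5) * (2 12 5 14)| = |(0 6 12 5)(1 9 3 8)(2 14)| = 4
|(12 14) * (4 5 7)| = 6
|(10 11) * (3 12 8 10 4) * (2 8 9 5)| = |(2 8 10 11 4 3 12 9 5)| = 9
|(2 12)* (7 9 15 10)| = |(2 12)(7 9 15 10)| = 4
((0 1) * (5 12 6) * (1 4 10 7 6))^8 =[0, 1, 2, 3, 4, 5, 6, 7, 8, 9, 10, 11, 12] =(12)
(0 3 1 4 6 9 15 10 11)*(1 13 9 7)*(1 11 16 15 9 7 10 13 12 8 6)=(0 3 12 8 6 10 16 15 13 7 11)(1 4)=[3, 4, 2, 12, 1, 5, 10, 11, 6, 9, 16, 0, 8, 7, 14, 13, 15]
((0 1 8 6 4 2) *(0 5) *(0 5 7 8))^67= (0 1)(2 8 4 7 6)= [1, 0, 8, 3, 7, 5, 2, 6, 4]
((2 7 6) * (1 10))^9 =(1 10) =[0, 10, 2, 3, 4, 5, 6, 7, 8, 9, 1]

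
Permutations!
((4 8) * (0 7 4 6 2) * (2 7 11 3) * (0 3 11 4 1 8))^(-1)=(11)(0 4)(1 7 6 8)(2 3)=[4, 7, 3, 2, 0, 5, 8, 6, 1, 9, 10, 11]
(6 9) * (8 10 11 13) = (6 9)(8 10 11 13) = [0, 1, 2, 3, 4, 5, 9, 7, 10, 6, 11, 13, 12, 8]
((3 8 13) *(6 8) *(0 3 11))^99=(0 8)(3 13)(6 11)=[8, 1, 2, 13, 4, 5, 11, 7, 0, 9, 10, 6, 12, 3]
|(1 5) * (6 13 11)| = |(1 5)(6 13 11)| = 6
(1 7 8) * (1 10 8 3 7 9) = [0, 9, 2, 7, 4, 5, 6, 3, 10, 1, 8] = (1 9)(3 7)(8 10)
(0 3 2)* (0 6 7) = (0 3 2 6 7) = [3, 1, 6, 2, 4, 5, 7, 0]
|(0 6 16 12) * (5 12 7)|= 6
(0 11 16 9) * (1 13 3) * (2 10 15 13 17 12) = (0 11 16 9)(1 17 12 2 10 15 13 3) = [11, 17, 10, 1, 4, 5, 6, 7, 8, 0, 15, 16, 2, 3, 14, 13, 9, 12]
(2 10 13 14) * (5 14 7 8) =(2 10 13 7 8 5 14) =[0, 1, 10, 3, 4, 14, 6, 8, 5, 9, 13, 11, 12, 7, 2]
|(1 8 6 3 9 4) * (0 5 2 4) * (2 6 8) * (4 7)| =|(0 5 6 3 9)(1 2 7 4)| =20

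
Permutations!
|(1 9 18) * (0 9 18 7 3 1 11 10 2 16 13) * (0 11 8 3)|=60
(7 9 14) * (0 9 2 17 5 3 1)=[9, 0, 17, 1, 4, 3, 6, 2, 8, 14, 10, 11, 12, 13, 7, 15, 16, 5]=(0 9 14 7 2 17 5 3 1)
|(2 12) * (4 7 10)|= 6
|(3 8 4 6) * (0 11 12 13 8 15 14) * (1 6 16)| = 12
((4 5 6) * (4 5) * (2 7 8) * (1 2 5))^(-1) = (1 6 5 8 7 2) = [0, 6, 1, 3, 4, 8, 5, 2, 7]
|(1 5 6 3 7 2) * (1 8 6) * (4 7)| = |(1 5)(2 8 6 3 4 7)| = 6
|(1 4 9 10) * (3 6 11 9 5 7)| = |(1 4 5 7 3 6 11 9 10)| = 9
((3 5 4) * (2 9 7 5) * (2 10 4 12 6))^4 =(2 12 7)(3 10 4)(5 9 6) =[0, 1, 12, 10, 3, 9, 5, 2, 8, 6, 4, 11, 7]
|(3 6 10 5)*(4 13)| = |(3 6 10 5)(4 13)| = 4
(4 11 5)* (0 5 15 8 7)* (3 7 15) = (0 5 4 11 3 7)(8 15) = [5, 1, 2, 7, 11, 4, 6, 0, 15, 9, 10, 3, 12, 13, 14, 8]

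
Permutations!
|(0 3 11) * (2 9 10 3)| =|(0 2 9 10 3 11)| =6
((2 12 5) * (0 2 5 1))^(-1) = [1, 12, 0, 3, 4, 5, 6, 7, 8, 9, 10, 11, 2] = (0 1 12 2)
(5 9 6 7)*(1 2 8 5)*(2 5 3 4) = (1 5 9 6 7)(2 8 3 4) = [0, 5, 8, 4, 2, 9, 7, 1, 3, 6]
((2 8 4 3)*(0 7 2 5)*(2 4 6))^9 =(8)(0 5 3 4 7) =[5, 1, 2, 4, 7, 3, 6, 0, 8]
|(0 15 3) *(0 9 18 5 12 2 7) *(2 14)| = 10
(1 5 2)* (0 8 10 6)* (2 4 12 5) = (0 8 10 6)(1 2)(4 12 5) = [8, 2, 1, 3, 12, 4, 0, 7, 10, 9, 6, 11, 5]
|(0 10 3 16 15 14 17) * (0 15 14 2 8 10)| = |(2 8 10 3 16 14 17 15)| = 8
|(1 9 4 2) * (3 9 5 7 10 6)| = 9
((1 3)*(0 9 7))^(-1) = (0 7 9)(1 3) = [7, 3, 2, 1, 4, 5, 6, 9, 8, 0]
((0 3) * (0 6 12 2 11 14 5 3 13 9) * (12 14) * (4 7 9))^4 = [9, 1, 11, 3, 13, 5, 6, 4, 8, 7, 10, 12, 2, 0, 14] = (14)(0 9 7 4 13)(2 11 12)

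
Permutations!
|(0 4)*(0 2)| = 3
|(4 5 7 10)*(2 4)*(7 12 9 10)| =|(2 4 5 12 9 10)| =6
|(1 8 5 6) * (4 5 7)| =|(1 8 7 4 5 6)| =6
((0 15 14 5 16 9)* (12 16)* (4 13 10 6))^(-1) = (0 9 16 12 5 14 15)(4 6 10 13) = [9, 1, 2, 3, 6, 14, 10, 7, 8, 16, 13, 11, 5, 4, 15, 0, 12]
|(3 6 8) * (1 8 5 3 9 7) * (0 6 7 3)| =15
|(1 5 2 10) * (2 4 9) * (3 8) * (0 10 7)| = |(0 10 1 5 4 9 2 7)(3 8)| = 8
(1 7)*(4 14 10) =(1 7)(4 14 10) =[0, 7, 2, 3, 14, 5, 6, 1, 8, 9, 4, 11, 12, 13, 10]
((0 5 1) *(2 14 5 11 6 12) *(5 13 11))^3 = (2 11)(6 14)(12 13) = [0, 1, 11, 3, 4, 5, 14, 7, 8, 9, 10, 2, 13, 12, 6]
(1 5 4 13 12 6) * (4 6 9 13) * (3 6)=(1 5 3 6)(9 13 12)=[0, 5, 2, 6, 4, 3, 1, 7, 8, 13, 10, 11, 9, 12]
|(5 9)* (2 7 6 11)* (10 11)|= |(2 7 6 10 11)(5 9)|= 10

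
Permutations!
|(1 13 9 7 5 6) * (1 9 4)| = |(1 13 4)(5 6 9 7)| = 12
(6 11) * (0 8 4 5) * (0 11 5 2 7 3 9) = (0 8 4 2 7 3 9)(5 11 6) = [8, 1, 7, 9, 2, 11, 5, 3, 4, 0, 10, 6]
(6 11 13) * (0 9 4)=(0 9 4)(6 11 13)=[9, 1, 2, 3, 0, 5, 11, 7, 8, 4, 10, 13, 12, 6]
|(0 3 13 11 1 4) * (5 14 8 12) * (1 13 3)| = |(0 1 4)(5 14 8 12)(11 13)| = 12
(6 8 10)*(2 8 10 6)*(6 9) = (2 8 9 6 10) = [0, 1, 8, 3, 4, 5, 10, 7, 9, 6, 2]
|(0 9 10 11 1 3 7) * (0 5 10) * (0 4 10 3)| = 6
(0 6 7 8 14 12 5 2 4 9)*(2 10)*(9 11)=(0 6 7 8 14 12 5 10 2 4 11 9)=[6, 1, 4, 3, 11, 10, 7, 8, 14, 0, 2, 9, 5, 13, 12]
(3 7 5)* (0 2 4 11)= (0 2 4 11)(3 7 5)= [2, 1, 4, 7, 11, 3, 6, 5, 8, 9, 10, 0]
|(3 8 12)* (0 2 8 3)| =4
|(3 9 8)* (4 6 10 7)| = 12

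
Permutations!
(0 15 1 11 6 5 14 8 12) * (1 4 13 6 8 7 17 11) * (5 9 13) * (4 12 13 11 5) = (0 15 12)(5 14 7 17)(6 9 11 8 13) = [15, 1, 2, 3, 4, 14, 9, 17, 13, 11, 10, 8, 0, 6, 7, 12, 16, 5]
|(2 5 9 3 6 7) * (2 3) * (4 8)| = 6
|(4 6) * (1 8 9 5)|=4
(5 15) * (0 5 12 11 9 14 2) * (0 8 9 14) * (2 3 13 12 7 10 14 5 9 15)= (0 9)(2 8 15 7 10 14 3 13 12 11 5)= [9, 1, 8, 13, 4, 2, 6, 10, 15, 0, 14, 5, 11, 12, 3, 7]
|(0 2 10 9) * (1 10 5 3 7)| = |(0 2 5 3 7 1 10 9)| = 8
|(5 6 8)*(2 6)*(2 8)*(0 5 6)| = 5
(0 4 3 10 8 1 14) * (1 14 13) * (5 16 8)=(0 4 3 10 5 16 8 14)(1 13)=[4, 13, 2, 10, 3, 16, 6, 7, 14, 9, 5, 11, 12, 1, 0, 15, 8]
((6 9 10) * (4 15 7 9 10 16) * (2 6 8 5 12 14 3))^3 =[0, 1, 8, 10, 9, 3, 5, 4, 14, 15, 12, 11, 2, 13, 6, 16, 7] =(2 8 14 6 5 3 10 12)(4 9 15 16 7)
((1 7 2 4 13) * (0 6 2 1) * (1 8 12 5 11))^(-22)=(0 4 6 13 2)(1 8 5)(7 12 11)=[4, 8, 0, 3, 6, 1, 13, 12, 5, 9, 10, 7, 11, 2]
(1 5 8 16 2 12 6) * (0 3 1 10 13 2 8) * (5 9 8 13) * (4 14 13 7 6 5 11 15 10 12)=(0 3 1 9 8 16 7 6 12 5)(2 4 14 13)(10 11 15)=[3, 9, 4, 1, 14, 0, 12, 6, 16, 8, 11, 15, 5, 2, 13, 10, 7]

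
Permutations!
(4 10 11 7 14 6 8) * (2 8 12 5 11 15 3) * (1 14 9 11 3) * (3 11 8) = (1 14 6 12 5 11 7 9 8 4 10 15)(2 3) = [0, 14, 3, 2, 10, 11, 12, 9, 4, 8, 15, 7, 5, 13, 6, 1]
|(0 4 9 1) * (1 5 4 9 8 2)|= 7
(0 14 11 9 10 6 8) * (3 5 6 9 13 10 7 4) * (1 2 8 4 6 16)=(0 14 11 13 10 9 7 6 4 3 5 16 1 2 8)=[14, 2, 8, 5, 3, 16, 4, 6, 0, 7, 9, 13, 12, 10, 11, 15, 1]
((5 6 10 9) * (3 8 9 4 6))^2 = [0, 1, 2, 9, 10, 8, 4, 7, 5, 3, 6] = (3 9)(4 10 6)(5 8)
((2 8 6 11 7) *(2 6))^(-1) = (2 8)(6 7 11) = [0, 1, 8, 3, 4, 5, 7, 11, 2, 9, 10, 6]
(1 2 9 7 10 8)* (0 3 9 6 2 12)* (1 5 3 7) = [7, 12, 6, 9, 4, 3, 2, 10, 5, 1, 8, 11, 0] = (0 7 10 8 5 3 9 1 12)(2 6)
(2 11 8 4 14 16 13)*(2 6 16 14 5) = [0, 1, 11, 3, 5, 2, 16, 7, 4, 9, 10, 8, 12, 6, 14, 15, 13] = (2 11 8 4 5)(6 16 13)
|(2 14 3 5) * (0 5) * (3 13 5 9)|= 12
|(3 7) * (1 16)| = 2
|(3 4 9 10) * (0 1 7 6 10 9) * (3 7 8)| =15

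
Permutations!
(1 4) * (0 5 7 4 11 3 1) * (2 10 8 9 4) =[5, 11, 10, 1, 0, 7, 6, 2, 9, 4, 8, 3] =(0 5 7 2 10 8 9 4)(1 11 3)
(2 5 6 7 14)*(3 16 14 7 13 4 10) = [0, 1, 5, 16, 10, 6, 13, 7, 8, 9, 3, 11, 12, 4, 2, 15, 14] = (2 5 6 13 4 10 3 16 14)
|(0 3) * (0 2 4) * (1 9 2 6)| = 7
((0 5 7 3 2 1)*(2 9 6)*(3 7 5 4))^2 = (0 3 6 1 4 9 2) = [3, 4, 0, 6, 9, 5, 1, 7, 8, 2]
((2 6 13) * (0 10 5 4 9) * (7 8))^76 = (0 10 5 4 9)(2 6 13) = [10, 1, 6, 3, 9, 4, 13, 7, 8, 0, 5, 11, 12, 2]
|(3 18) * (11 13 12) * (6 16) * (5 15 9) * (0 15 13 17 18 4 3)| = |(0 15 9 5 13 12 11 17 18)(3 4)(6 16)| = 18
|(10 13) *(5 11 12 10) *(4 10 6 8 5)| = |(4 10 13)(5 11 12 6 8)| = 15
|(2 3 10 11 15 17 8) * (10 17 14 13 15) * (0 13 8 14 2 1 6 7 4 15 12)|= 30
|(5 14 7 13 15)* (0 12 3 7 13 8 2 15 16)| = |(0 12 3 7 8 2 15 5 14 13 16)| = 11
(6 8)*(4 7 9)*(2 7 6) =[0, 1, 7, 3, 6, 5, 8, 9, 2, 4] =(2 7 9 4 6 8)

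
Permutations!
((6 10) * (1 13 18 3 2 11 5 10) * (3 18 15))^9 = (18) = [0, 1, 2, 3, 4, 5, 6, 7, 8, 9, 10, 11, 12, 13, 14, 15, 16, 17, 18]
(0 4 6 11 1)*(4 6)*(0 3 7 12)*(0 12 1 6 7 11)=(12)(0 7 1 3 11 6)=[7, 3, 2, 11, 4, 5, 0, 1, 8, 9, 10, 6, 12]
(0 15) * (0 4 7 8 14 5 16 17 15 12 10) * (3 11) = [12, 1, 2, 11, 7, 16, 6, 8, 14, 9, 0, 3, 10, 13, 5, 4, 17, 15] = (0 12 10)(3 11)(4 7 8 14 5 16 17 15)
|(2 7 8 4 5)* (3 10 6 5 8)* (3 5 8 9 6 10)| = |(10)(2 7 5)(4 9 6 8)| = 12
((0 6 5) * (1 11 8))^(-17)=(0 6 5)(1 11 8)=[6, 11, 2, 3, 4, 0, 5, 7, 1, 9, 10, 8]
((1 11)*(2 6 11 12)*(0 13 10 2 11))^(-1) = (0 6 2 10 13)(1 11 12) = [6, 11, 10, 3, 4, 5, 2, 7, 8, 9, 13, 12, 1, 0]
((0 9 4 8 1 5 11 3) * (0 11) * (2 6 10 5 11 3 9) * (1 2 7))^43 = [5, 7, 8, 3, 9, 10, 2, 0, 4, 11, 6, 1] = (0 5 10 6 2 8 4 9 11 1 7)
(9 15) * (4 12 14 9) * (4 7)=(4 12 14 9 15 7)=[0, 1, 2, 3, 12, 5, 6, 4, 8, 15, 10, 11, 14, 13, 9, 7]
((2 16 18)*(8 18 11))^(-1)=(2 18 8 11 16)=[0, 1, 18, 3, 4, 5, 6, 7, 11, 9, 10, 16, 12, 13, 14, 15, 2, 17, 8]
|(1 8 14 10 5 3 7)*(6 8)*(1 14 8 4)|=15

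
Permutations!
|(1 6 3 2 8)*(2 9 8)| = 5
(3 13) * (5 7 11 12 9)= (3 13)(5 7 11 12 9)= [0, 1, 2, 13, 4, 7, 6, 11, 8, 5, 10, 12, 9, 3]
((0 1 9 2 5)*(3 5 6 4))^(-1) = (0 5 3 4 6 2 9 1) = [5, 0, 9, 4, 6, 3, 2, 7, 8, 1]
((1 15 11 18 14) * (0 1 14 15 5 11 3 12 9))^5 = [15, 3, 2, 5, 4, 12, 6, 7, 8, 18, 10, 9, 11, 13, 14, 1, 16, 17, 0] = (0 15 1 3 5 12 11 9 18)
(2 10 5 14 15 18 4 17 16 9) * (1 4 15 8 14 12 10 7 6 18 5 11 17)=(1 4)(2 7 6 18 15 5 12 10 11 17 16 9)(8 14)=[0, 4, 7, 3, 1, 12, 18, 6, 14, 2, 11, 17, 10, 13, 8, 5, 9, 16, 15]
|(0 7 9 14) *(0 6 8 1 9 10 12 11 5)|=30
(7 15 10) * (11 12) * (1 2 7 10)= (1 2 7 15)(11 12)= [0, 2, 7, 3, 4, 5, 6, 15, 8, 9, 10, 12, 11, 13, 14, 1]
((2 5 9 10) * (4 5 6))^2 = [0, 1, 4, 3, 9, 10, 5, 7, 8, 2, 6] = (2 4 9)(5 10 6)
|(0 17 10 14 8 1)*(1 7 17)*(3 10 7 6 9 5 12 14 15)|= 6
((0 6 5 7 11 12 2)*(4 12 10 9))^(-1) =(0 2 12 4 9 10 11 7 5 6) =[2, 1, 12, 3, 9, 6, 0, 5, 8, 10, 11, 7, 4]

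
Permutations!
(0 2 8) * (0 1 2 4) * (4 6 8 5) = (0 6 8 1 2 5 4) = [6, 2, 5, 3, 0, 4, 8, 7, 1]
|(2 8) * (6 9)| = |(2 8)(6 9)| = 2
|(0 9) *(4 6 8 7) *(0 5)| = |(0 9 5)(4 6 8 7)| = 12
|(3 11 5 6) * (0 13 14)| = 12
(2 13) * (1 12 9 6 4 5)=(1 12 9 6 4 5)(2 13)=[0, 12, 13, 3, 5, 1, 4, 7, 8, 6, 10, 11, 9, 2]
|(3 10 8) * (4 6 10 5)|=|(3 5 4 6 10 8)|=6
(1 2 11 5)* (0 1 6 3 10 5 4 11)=(0 1 2)(3 10 5 6)(4 11)=[1, 2, 0, 10, 11, 6, 3, 7, 8, 9, 5, 4]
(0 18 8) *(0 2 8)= [18, 1, 8, 3, 4, 5, 6, 7, 2, 9, 10, 11, 12, 13, 14, 15, 16, 17, 0]= (0 18)(2 8)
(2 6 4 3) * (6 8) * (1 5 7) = (1 5 7)(2 8 6 4 3) = [0, 5, 8, 2, 3, 7, 4, 1, 6]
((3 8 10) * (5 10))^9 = (3 8 5 10) = [0, 1, 2, 8, 4, 10, 6, 7, 5, 9, 3]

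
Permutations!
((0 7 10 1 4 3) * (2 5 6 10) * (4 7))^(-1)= (0 3 4)(1 10 6 5 2 7)= [3, 10, 7, 4, 0, 2, 5, 1, 8, 9, 6]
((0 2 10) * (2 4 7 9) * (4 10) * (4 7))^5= (0 10)(2 9 7)= [10, 1, 9, 3, 4, 5, 6, 2, 8, 7, 0]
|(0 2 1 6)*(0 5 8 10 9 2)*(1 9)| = 10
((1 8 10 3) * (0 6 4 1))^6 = (0 3 10 8 1 4 6) = [3, 4, 2, 10, 6, 5, 0, 7, 1, 9, 8]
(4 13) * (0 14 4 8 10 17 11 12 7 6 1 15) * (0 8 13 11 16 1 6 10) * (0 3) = (0 14 4 11 12 7 10 17 16 1 15 8 3) = [14, 15, 2, 0, 11, 5, 6, 10, 3, 9, 17, 12, 7, 13, 4, 8, 1, 16]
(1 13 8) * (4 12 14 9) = (1 13 8)(4 12 14 9) = [0, 13, 2, 3, 12, 5, 6, 7, 1, 4, 10, 11, 14, 8, 9]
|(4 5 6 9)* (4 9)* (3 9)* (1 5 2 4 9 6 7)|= 6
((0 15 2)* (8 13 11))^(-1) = [2, 1, 15, 3, 4, 5, 6, 7, 11, 9, 10, 13, 12, 8, 14, 0] = (0 2 15)(8 11 13)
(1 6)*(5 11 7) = (1 6)(5 11 7) = [0, 6, 2, 3, 4, 11, 1, 5, 8, 9, 10, 7]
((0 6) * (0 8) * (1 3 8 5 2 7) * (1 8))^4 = (0 7 5)(2 6 8) = [7, 1, 6, 3, 4, 0, 8, 5, 2]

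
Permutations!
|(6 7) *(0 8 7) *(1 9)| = |(0 8 7 6)(1 9)| = 4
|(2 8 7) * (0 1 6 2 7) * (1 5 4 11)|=8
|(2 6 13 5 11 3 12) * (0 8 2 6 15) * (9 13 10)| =|(0 8 2 15)(3 12 6 10 9 13 5 11)| =8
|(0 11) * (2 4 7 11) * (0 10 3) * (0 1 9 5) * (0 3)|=12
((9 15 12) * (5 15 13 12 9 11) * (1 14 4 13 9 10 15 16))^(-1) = (1 16 5 11 12 13 4 14)(10 15) = [0, 16, 2, 3, 14, 11, 6, 7, 8, 9, 15, 12, 13, 4, 1, 10, 5]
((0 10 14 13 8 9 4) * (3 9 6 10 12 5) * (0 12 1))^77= (0 1)(3 4 5 9 12)(6 14 8 10 13)= [1, 0, 2, 4, 5, 9, 14, 7, 10, 12, 13, 11, 3, 6, 8]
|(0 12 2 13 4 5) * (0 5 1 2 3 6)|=4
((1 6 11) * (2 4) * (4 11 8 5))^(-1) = [0, 11, 4, 3, 5, 8, 1, 7, 6, 9, 10, 2] = (1 11 2 4 5 8 6)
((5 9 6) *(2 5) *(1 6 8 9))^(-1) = (1 5 2 6)(8 9) = [0, 5, 6, 3, 4, 2, 1, 7, 9, 8]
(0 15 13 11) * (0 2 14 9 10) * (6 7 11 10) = (0 15 13 10)(2 14 9 6 7 11) = [15, 1, 14, 3, 4, 5, 7, 11, 8, 6, 0, 2, 12, 10, 9, 13]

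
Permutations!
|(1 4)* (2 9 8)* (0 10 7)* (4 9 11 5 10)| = |(0 4 1 9 8 2 11 5 10 7)| = 10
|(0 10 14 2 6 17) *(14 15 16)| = 8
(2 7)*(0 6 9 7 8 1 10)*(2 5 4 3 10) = (0 6 9 7 5 4 3 10)(1 2 8) = [6, 2, 8, 10, 3, 4, 9, 5, 1, 7, 0]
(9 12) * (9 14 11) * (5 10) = (5 10)(9 12 14 11) = [0, 1, 2, 3, 4, 10, 6, 7, 8, 12, 5, 9, 14, 13, 11]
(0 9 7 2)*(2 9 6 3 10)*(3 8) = (0 6 8 3 10 2)(7 9) = [6, 1, 0, 10, 4, 5, 8, 9, 3, 7, 2]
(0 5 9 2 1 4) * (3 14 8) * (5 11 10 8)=(0 11 10 8 3 14 5 9 2 1 4)=[11, 4, 1, 14, 0, 9, 6, 7, 3, 2, 8, 10, 12, 13, 5]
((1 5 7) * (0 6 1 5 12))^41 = (0 6 1 12)(5 7) = [6, 12, 2, 3, 4, 7, 1, 5, 8, 9, 10, 11, 0]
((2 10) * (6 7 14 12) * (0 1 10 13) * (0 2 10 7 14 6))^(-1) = (0 12 14 6 7 1)(2 13) = [12, 0, 13, 3, 4, 5, 7, 1, 8, 9, 10, 11, 14, 2, 6]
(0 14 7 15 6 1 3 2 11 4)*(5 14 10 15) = (0 10 15 6 1 3 2 11 4)(5 14 7) = [10, 3, 11, 2, 0, 14, 1, 5, 8, 9, 15, 4, 12, 13, 7, 6]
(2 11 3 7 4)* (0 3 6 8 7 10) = (0 3 10)(2 11 6 8 7 4) = [3, 1, 11, 10, 2, 5, 8, 4, 7, 9, 0, 6]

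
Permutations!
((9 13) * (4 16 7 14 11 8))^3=[0, 1, 2, 3, 14, 5, 6, 8, 7, 13, 10, 16, 12, 9, 4, 15, 11]=(4 14)(7 8)(9 13)(11 16)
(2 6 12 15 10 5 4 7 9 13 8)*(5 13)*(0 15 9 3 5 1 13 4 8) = (0 15 10 4 7 3 5 8 2 6 12 9 1 13) = [15, 13, 6, 5, 7, 8, 12, 3, 2, 1, 4, 11, 9, 0, 14, 10]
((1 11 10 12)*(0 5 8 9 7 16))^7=(0 5 8 9 7 16)(1 12 10 11)=[5, 12, 2, 3, 4, 8, 6, 16, 9, 7, 11, 1, 10, 13, 14, 15, 0]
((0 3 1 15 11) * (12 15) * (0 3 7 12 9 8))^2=(0 12 11 1 8 7 15 3 9)=[12, 8, 2, 9, 4, 5, 6, 15, 7, 0, 10, 1, 11, 13, 14, 3]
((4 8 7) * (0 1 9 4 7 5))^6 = (9) = [0, 1, 2, 3, 4, 5, 6, 7, 8, 9]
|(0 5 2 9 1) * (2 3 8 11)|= 8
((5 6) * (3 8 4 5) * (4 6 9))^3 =(9) =[0, 1, 2, 3, 4, 5, 6, 7, 8, 9]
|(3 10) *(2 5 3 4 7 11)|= |(2 5 3 10 4 7 11)|= 7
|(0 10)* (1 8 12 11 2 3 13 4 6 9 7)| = |(0 10)(1 8 12 11 2 3 13 4 6 9 7)| = 22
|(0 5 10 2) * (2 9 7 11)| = |(0 5 10 9 7 11 2)| = 7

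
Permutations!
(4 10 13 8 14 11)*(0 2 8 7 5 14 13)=(0 2 8 13 7 5 14 11 4 10)=[2, 1, 8, 3, 10, 14, 6, 5, 13, 9, 0, 4, 12, 7, 11]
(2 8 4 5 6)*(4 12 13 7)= (2 8 12 13 7 4 5 6)= [0, 1, 8, 3, 5, 6, 2, 4, 12, 9, 10, 11, 13, 7]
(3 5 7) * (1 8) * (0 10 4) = [10, 8, 2, 5, 0, 7, 6, 3, 1, 9, 4] = (0 10 4)(1 8)(3 5 7)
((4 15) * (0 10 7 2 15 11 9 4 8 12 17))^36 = (0 15)(2 17)(7 12)(8 10) = [15, 1, 17, 3, 4, 5, 6, 12, 10, 9, 8, 11, 7, 13, 14, 0, 16, 2]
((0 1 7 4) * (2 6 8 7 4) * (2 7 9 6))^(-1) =(0 4 1)(6 9 8) =[4, 0, 2, 3, 1, 5, 9, 7, 6, 8]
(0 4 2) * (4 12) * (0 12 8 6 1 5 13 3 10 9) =(0 8 6 1 5 13 3 10 9)(2 12 4) =[8, 5, 12, 10, 2, 13, 1, 7, 6, 0, 9, 11, 4, 3]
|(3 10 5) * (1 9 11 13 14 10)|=8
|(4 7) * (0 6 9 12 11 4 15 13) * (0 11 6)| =15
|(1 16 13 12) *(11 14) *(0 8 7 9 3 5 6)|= 28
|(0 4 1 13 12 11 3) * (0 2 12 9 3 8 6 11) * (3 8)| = 11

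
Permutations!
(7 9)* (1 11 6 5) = [0, 11, 2, 3, 4, 1, 5, 9, 8, 7, 10, 6] = (1 11 6 5)(7 9)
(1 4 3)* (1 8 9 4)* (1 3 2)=[0, 3, 1, 8, 2, 5, 6, 7, 9, 4]=(1 3 8 9 4 2)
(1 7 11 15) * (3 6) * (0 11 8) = (0 11 15 1 7 8)(3 6) = [11, 7, 2, 6, 4, 5, 3, 8, 0, 9, 10, 15, 12, 13, 14, 1]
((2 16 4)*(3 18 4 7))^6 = (18) = [0, 1, 2, 3, 4, 5, 6, 7, 8, 9, 10, 11, 12, 13, 14, 15, 16, 17, 18]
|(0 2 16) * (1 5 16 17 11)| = 7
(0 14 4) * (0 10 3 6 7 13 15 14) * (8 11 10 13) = (3 6 7 8 11 10)(4 13 15 14) = [0, 1, 2, 6, 13, 5, 7, 8, 11, 9, 3, 10, 12, 15, 4, 14]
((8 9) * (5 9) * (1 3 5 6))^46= (1 8 5)(3 6 9)= [0, 8, 2, 6, 4, 1, 9, 7, 5, 3]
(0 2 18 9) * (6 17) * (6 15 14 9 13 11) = (0 2 18 13 11 6 17 15 14 9) = [2, 1, 18, 3, 4, 5, 17, 7, 8, 0, 10, 6, 12, 11, 9, 14, 16, 15, 13]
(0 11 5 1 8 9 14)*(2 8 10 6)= [11, 10, 8, 3, 4, 1, 2, 7, 9, 14, 6, 5, 12, 13, 0]= (0 11 5 1 10 6 2 8 9 14)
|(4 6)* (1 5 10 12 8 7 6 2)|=9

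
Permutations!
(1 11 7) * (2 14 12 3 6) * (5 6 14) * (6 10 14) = (1 11 7)(2 5 10 14 12 3 6) = [0, 11, 5, 6, 4, 10, 2, 1, 8, 9, 14, 7, 3, 13, 12]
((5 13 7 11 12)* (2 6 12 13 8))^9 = [0, 1, 8, 3, 4, 12, 2, 7, 5, 9, 10, 11, 6, 13] = (13)(2 8 5 12 6)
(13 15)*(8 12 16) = (8 12 16)(13 15) = [0, 1, 2, 3, 4, 5, 6, 7, 12, 9, 10, 11, 16, 15, 14, 13, 8]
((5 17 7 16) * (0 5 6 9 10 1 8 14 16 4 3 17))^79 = [5, 14, 2, 4, 7, 0, 10, 17, 16, 1, 8, 11, 12, 13, 6, 15, 9, 3] = (0 5)(1 14 6 10 8 16 9)(3 4 7 17)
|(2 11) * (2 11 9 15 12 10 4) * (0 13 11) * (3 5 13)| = |(0 3 5 13 11)(2 9 15 12 10 4)| = 30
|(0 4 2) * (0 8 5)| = 5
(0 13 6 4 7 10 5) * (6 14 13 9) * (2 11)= [9, 1, 11, 3, 7, 0, 4, 10, 8, 6, 5, 2, 12, 14, 13]= (0 9 6 4 7 10 5)(2 11)(13 14)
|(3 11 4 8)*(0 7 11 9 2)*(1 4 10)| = 10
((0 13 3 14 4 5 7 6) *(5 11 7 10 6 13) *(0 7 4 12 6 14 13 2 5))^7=(14)(3 13)(4 11)=[0, 1, 2, 13, 11, 5, 6, 7, 8, 9, 10, 4, 12, 3, 14]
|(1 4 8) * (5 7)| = 6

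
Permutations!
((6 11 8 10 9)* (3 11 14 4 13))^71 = (3 13 4 14 6 9 10 8 11) = [0, 1, 2, 13, 14, 5, 9, 7, 11, 10, 8, 3, 12, 4, 6]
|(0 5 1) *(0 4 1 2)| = 6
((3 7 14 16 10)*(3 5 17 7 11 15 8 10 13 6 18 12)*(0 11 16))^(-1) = (0 14 7 17 5 10 8 15 11)(3 12 18 6 13 16) = [14, 1, 2, 12, 4, 10, 13, 17, 15, 9, 8, 0, 18, 16, 7, 11, 3, 5, 6]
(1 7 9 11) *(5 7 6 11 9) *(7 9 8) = (1 6 11)(5 9 8 7) = [0, 6, 2, 3, 4, 9, 11, 5, 7, 8, 10, 1]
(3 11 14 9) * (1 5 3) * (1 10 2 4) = (1 5 3 11 14 9 10 2 4) = [0, 5, 4, 11, 1, 3, 6, 7, 8, 10, 2, 14, 12, 13, 9]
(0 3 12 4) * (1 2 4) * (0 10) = (0 3 12 1 2 4 10) = [3, 2, 4, 12, 10, 5, 6, 7, 8, 9, 0, 11, 1]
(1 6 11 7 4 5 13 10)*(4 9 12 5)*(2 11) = (1 6 2 11 7 9 12 5 13 10) = [0, 6, 11, 3, 4, 13, 2, 9, 8, 12, 1, 7, 5, 10]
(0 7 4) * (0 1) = (0 7 4 1) = [7, 0, 2, 3, 1, 5, 6, 4]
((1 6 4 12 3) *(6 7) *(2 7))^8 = [0, 2, 7, 1, 12, 5, 4, 6, 8, 9, 10, 11, 3] = (1 2 7 6 4 12 3)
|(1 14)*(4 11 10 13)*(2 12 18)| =12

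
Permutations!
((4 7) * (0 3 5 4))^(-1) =[7, 1, 2, 0, 5, 3, 6, 4] =(0 7 4 5 3)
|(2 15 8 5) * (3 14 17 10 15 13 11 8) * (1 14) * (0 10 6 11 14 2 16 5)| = |(0 10 15 3 1 2 13 14 17 6 11 8)(5 16)| = 12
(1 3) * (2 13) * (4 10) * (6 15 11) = (1 3)(2 13)(4 10)(6 15 11) = [0, 3, 13, 1, 10, 5, 15, 7, 8, 9, 4, 6, 12, 2, 14, 11]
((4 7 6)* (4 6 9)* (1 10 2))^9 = (10) = [0, 1, 2, 3, 4, 5, 6, 7, 8, 9, 10]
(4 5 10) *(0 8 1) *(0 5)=(0 8 1 5 10 4)=[8, 5, 2, 3, 0, 10, 6, 7, 1, 9, 4]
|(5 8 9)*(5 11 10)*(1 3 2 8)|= |(1 3 2 8 9 11 10 5)|= 8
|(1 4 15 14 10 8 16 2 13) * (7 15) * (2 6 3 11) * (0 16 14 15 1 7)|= |(0 16 6 3 11 2 13 7 1 4)(8 14 10)|= 30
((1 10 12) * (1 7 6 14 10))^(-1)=(6 7 12 10 14)=[0, 1, 2, 3, 4, 5, 7, 12, 8, 9, 14, 11, 10, 13, 6]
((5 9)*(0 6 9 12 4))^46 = [12, 1, 2, 3, 5, 6, 4, 7, 8, 0, 10, 11, 9] = (0 12 9)(4 5 6)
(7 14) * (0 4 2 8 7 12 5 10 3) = (0 4 2 8 7 14 12 5 10 3) = [4, 1, 8, 0, 2, 10, 6, 14, 7, 9, 3, 11, 5, 13, 12]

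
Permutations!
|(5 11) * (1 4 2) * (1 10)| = |(1 4 2 10)(5 11)| = 4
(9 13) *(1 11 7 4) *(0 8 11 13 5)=(0 8 11 7 4 1 13 9 5)=[8, 13, 2, 3, 1, 0, 6, 4, 11, 5, 10, 7, 12, 9]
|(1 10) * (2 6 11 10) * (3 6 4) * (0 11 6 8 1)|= 15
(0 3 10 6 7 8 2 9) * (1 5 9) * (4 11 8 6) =(0 3 10 4 11 8 2 1 5 9)(6 7) =[3, 5, 1, 10, 11, 9, 7, 6, 2, 0, 4, 8]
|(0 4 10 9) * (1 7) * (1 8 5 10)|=8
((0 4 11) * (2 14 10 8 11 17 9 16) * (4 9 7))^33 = [9, 1, 14, 3, 4, 5, 6, 7, 11, 16, 8, 0, 12, 13, 10, 15, 2, 17] = (17)(0 9 16 2 14 10 8 11)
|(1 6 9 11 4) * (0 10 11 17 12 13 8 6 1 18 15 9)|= |(0 10 11 4 18 15 9 17 12 13 8 6)|= 12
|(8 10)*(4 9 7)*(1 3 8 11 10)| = |(1 3 8)(4 9 7)(10 11)| = 6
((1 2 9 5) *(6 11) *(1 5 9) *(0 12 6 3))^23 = (0 11 12 3 6)(1 2) = [11, 2, 1, 6, 4, 5, 0, 7, 8, 9, 10, 12, 3]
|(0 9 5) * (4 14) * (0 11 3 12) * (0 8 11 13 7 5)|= 12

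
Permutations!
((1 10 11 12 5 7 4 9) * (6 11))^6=(1 7 11)(4 12 10)(5 6 9)=[0, 7, 2, 3, 12, 6, 9, 11, 8, 5, 4, 1, 10]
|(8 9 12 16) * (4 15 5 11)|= |(4 15 5 11)(8 9 12 16)|= 4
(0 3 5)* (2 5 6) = (0 3 6 2 5) = [3, 1, 5, 6, 4, 0, 2]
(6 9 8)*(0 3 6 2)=[3, 1, 0, 6, 4, 5, 9, 7, 2, 8]=(0 3 6 9 8 2)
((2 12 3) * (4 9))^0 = (12) = [0, 1, 2, 3, 4, 5, 6, 7, 8, 9, 10, 11, 12]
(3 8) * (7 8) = (3 7 8) = [0, 1, 2, 7, 4, 5, 6, 8, 3]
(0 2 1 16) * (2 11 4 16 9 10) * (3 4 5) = (0 11 5 3 4 16)(1 9 10 2) = [11, 9, 1, 4, 16, 3, 6, 7, 8, 10, 2, 5, 12, 13, 14, 15, 0]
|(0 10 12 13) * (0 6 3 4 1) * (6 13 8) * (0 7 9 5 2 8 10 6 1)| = 12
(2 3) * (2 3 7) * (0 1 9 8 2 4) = (0 1 9 8 2 7 4) = [1, 9, 7, 3, 0, 5, 6, 4, 2, 8]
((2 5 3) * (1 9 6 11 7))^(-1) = (1 7 11 6 9)(2 3 5) = [0, 7, 3, 5, 4, 2, 9, 11, 8, 1, 10, 6]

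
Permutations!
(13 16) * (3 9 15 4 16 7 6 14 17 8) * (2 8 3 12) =(2 8 12)(3 9 15 4 16 13 7 6 14 17) =[0, 1, 8, 9, 16, 5, 14, 6, 12, 15, 10, 11, 2, 7, 17, 4, 13, 3]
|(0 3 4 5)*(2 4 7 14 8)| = |(0 3 7 14 8 2 4 5)| = 8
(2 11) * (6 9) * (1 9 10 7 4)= [0, 9, 11, 3, 1, 5, 10, 4, 8, 6, 7, 2]= (1 9 6 10 7 4)(2 11)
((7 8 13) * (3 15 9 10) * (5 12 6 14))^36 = (15) = [0, 1, 2, 3, 4, 5, 6, 7, 8, 9, 10, 11, 12, 13, 14, 15]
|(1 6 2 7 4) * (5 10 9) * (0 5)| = |(0 5 10 9)(1 6 2 7 4)| = 20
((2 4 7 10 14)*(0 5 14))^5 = (0 7 2 5 10 4 14) = [7, 1, 5, 3, 14, 10, 6, 2, 8, 9, 4, 11, 12, 13, 0]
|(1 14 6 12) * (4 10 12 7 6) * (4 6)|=7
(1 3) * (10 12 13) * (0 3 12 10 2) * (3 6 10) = [6, 12, 0, 1, 4, 5, 10, 7, 8, 9, 3, 11, 13, 2] = (0 6 10 3 1 12 13 2)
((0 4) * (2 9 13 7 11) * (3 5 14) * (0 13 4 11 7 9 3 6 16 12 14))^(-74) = (0 11 2 3 5)(4 13 9)(6 12)(14 16) = [11, 1, 3, 5, 13, 0, 12, 7, 8, 4, 10, 2, 6, 9, 16, 15, 14]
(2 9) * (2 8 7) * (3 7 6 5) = (2 9 8 6 5 3 7) = [0, 1, 9, 7, 4, 3, 5, 2, 6, 8]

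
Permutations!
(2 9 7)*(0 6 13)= [6, 1, 9, 3, 4, 5, 13, 2, 8, 7, 10, 11, 12, 0]= (0 6 13)(2 9 7)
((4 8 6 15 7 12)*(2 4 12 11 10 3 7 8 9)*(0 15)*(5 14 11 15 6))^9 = [6, 1, 2, 7, 4, 14, 0, 15, 5, 9, 3, 10, 12, 13, 11, 8] = (0 6)(3 7 15 8 5 14 11 10)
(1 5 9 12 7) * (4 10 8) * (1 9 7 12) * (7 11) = (12)(1 5 11 7 9)(4 10 8) = [0, 5, 2, 3, 10, 11, 6, 9, 4, 1, 8, 7, 12]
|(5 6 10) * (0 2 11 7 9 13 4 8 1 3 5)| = 13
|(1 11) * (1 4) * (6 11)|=4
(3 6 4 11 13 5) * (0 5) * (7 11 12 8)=(0 5 3 6 4 12 8 7 11 13)=[5, 1, 2, 6, 12, 3, 4, 11, 7, 9, 10, 13, 8, 0]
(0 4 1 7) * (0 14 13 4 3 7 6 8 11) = (0 3 7 14 13 4 1 6 8 11) = [3, 6, 2, 7, 1, 5, 8, 14, 11, 9, 10, 0, 12, 4, 13]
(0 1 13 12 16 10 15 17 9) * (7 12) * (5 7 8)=[1, 13, 2, 3, 4, 7, 6, 12, 5, 0, 15, 11, 16, 8, 14, 17, 10, 9]=(0 1 13 8 5 7 12 16 10 15 17 9)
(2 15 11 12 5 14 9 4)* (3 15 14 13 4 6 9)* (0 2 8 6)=(0 2 14 3 15 11 12 5 13 4 8 6 9)=[2, 1, 14, 15, 8, 13, 9, 7, 6, 0, 10, 12, 5, 4, 3, 11]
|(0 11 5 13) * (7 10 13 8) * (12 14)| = 14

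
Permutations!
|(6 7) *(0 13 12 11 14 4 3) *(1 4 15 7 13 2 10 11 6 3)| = |(0 2 10 11 14 15 7 3)(1 4)(6 13 12)| = 24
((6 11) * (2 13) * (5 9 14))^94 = [0, 1, 2, 3, 4, 9, 6, 7, 8, 14, 10, 11, 12, 13, 5] = (5 9 14)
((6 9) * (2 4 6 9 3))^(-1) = (9)(2 3 6 4) = [0, 1, 3, 6, 2, 5, 4, 7, 8, 9]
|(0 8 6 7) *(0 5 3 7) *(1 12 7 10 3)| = |(0 8 6)(1 12 7 5)(3 10)| = 12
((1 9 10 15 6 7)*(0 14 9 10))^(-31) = [9, 7, 2, 3, 4, 5, 15, 6, 8, 14, 1, 11, 12, 13, 0, 10] = (0 9 14)(1 7 6 15 10)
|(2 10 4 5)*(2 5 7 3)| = 5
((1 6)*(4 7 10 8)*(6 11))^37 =[0, 11, 2, 3, 7, 5, 1, 10, 4, 9, 8, 6] =(1 11 6)(4 7 10 8)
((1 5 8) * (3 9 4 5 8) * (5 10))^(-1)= [0, 8, 2, 5, 9, 10, 6, 7, 1, 3, 4]= (1 8)(3 5 10 4 9)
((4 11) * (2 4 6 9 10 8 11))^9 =(2 4)(6 11 8 10 9) =[0, 1, 4, 3, 2, 5, 11, 7, 10, 6, 9, 8]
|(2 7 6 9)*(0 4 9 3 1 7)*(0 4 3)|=15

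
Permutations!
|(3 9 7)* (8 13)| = |(3 9 7)(8 13)| = 6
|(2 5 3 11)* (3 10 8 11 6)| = 10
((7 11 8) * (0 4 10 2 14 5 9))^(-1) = (0 9 5 14 2 10 4)(7 8 11) = [9, 1, 10, 3, 0, 14, 6, 8, 11, 5, 4, 7, 12, 13, 2]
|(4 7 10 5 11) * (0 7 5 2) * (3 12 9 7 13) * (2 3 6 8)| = 15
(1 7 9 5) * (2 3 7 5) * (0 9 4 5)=(0 9 2 3 7 4 5 1)=[9, 0, 3, 7, 5, 1, 6, 4, 8, 2]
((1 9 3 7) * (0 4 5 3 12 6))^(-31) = (0 1 4 9 5 12 3 6 7) = [1, 4, 2, 6, 9, 12, 7, 0, 8, 5, 10, 11, 3]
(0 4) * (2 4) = (0 2 4) = [2, 1, 4, 3, 0]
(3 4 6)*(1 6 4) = (1 6 3) = [0, 6, 2, 1, 4, 5, 3]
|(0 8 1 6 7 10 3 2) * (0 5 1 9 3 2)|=|(0 8 9 3)(1 6 7 10 2 5)|=12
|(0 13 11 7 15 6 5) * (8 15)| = 8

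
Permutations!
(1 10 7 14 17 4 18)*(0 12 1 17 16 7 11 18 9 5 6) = [12, 10, 2, 3, 9, 6, 0, 14, 8, 5, 11, 18, 1, 13, 16, 15, 7, 4, 17] = (0 12 1 10 11 18 17 4 9 5 6)(7 14 16)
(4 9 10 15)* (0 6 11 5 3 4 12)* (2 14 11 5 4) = (0 6 5 3 2 14 11 4 9 10 15 12) = [6, 1, 14, 2, 9, 3, 5, 7, 8, 10, 15, 4, 0, 13, 11, 12]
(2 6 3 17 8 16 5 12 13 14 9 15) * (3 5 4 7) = (2 6 5 12 13 14 9 15)(3 17 8 16 4 7) = [0, 1, 6, 17, 7, 12, 5, 3, 16, 15, 10, 11, 13, 14, 9, 2, 4, 8]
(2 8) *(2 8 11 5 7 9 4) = (2 11 5 7 9 4) = [0, 1, 11, 3, 2, 7, 6, 9, 8, 4, 10, 5]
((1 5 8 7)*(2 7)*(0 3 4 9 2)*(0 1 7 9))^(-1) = (0 4 3)(1 8 5)(2 9) = [4, 8, 9, 0, 3, 1, 6, 7, 5, 2]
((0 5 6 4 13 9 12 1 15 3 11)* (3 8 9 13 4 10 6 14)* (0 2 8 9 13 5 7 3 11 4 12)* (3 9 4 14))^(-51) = (1 15 4 12)(2 14 5 8 11 3 13)(6 10) = [0, 15, 14, 13, 12, 8, 10, 7, 11, 9, 6, 3, 1, 2, 5, 4]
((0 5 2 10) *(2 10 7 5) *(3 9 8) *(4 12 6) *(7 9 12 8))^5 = (12)(0 10 5 7 9 2) = [10, 1, 0, 3, 4, 7, 6, 9, 8, 2, 5, 11, 12]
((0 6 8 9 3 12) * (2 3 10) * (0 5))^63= (12)= [0, 1, 2, 3, 4, 5, 6, 7, 8, 9, 10, 11, 12]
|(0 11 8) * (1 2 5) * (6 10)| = 6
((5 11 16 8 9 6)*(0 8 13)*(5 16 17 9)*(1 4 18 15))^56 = (18)(0 5 17 6 13 8 11 9 16) = [5, 1, 2, 3, 4, 17, 13, 7, 11, 16, 10, 9, 12, 8, 14, 15, 0, 6, 18]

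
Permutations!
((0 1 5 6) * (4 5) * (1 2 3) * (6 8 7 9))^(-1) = [6, 3, 0, 2, 1, 4, 9, 8, 5, 7] = (0 6 9 7 8 5 4 1 3 2)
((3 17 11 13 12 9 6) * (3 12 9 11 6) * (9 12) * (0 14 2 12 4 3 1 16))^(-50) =(0 2 11 4 17 9 16 14 12 13 3 6 1) =[2, 0, 11, 6, 17, 5, 1, 7, 8, 16, 10, 4, 13, 3, 12, 15, 14, 9]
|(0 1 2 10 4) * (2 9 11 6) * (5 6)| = |(0 1 9 11 5 6 2 10 4)| = 9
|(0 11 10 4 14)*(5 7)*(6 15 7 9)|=|(0 11 10 4 14)(5 9 6 15 7)|=5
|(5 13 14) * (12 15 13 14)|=|(5 14)(12 15 13)|=6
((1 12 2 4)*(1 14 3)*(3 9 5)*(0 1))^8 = (0 3 5 9 14 4 2 12 1) = [3, 0, 12, 5, 2, 9, 6, 7, 8, 14, 10, 11, 1, 13, 4]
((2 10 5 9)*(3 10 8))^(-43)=(2 9 5 10 3 8)=[0, 1, 9, 8, 4, 10, 6, 7, 2, 5, 3]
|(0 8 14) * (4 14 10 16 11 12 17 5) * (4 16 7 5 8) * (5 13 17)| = |(0 4 14)(5 16 11 12)(7 13 17 8 10)| = 60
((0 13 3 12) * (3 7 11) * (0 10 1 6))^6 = (0 10 11)(1 3 13)(6 12 7) = [10, 3, 2, 13, 4, 5, 12, 6, 8, 9, 11, 0, 7, 1]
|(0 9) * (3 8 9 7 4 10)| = |(0 7 4 10 3 8 9)| = 7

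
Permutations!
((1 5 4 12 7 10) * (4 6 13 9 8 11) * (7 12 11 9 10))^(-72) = [0, 13, 2, 3, 4, 10, 1, 7, 8, 9, 6, 11, 12, 5] = (1 13 5 10 6)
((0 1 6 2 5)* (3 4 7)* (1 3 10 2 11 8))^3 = [7, 8, 3, 10, 2, 4, 1, 5, 11, 9, 0, 6] = (0 7 5 4 2 3 10)(1 8 11 6)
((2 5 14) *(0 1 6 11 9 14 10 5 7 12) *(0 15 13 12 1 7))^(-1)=(0 2 14 9 11 6 1 7)(5 10)(12 13 15)=[2, 7, 14, 3, 4, 10, 1, 0, 8, 11, 5, 6, 13, 15, 9, 12]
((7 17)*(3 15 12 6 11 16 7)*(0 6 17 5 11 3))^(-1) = (0 17 12 15 3 6)(5 7 16 11) = [17, 1, 2, 6, 4, 7, 0, 16, 8, 9, 10, 5, 15, 13, 14, 3, 11, 12]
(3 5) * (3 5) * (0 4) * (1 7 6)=(0 4)(1 7 6)=[4, 7, 2, 3, 0, 5, 1, 6]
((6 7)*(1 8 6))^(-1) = (1 7 6 8) = [0, 7, 2, 3, 4, 5, 8, 6, 1]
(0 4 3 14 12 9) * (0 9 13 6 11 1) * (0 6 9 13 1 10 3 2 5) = [4, 6, 5, 14, 2, 0, 11, 7, 8, 13, 3, 10, 1, 9, 12] = (0 4 2 5)(1 6 11 10 3 14 12)(9 13)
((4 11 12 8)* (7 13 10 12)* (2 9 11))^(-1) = (2 4 8 12 10 13 7 11 9) = [0, 1, 4, 3, 8, 5, 6, 11, 12, 2, 13, 9, 10, 7]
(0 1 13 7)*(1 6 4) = (0 6 4 1 13 7) = [6, 13, 2, 3, 1, 5, 4, 0, 8, 9, 10, 11, 12, 7]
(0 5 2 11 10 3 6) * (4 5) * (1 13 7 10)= (0 4 5 2 11 1 13 7 10 3 6)= [4, 13, 11, 6, 5, 2, 0, 10, 8, 9, 3, 1, 12, 7]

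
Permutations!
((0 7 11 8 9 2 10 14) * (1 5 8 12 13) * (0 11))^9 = (0 7)(1 13 12 11 14 10 2 9 8 5) = [7, 13, 9, 3, 4, 1, 6, 0, 5, 8, 2, 14, 11, 12, 10]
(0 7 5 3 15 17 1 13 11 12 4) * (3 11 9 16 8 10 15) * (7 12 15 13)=(0 12 4)(1 7 5 11 15 17)(8 10 13 9 16)=[12, 7, 2, 3, 0, 11, 6, 5, 10, 16, 13, 15, 4, 9, 14, 17, 8, 1]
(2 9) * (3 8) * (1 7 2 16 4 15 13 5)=(1 7 2 9 16 4 15 13 5)(3 8)=[0, 7, 9, 8, 15, 1, 6, 2, 3, 16, 10, 11, 12, 5, 14, 13, 4]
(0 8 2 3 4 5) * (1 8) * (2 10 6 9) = (0 1 8 10 6 9 2 3 4 5) = [1, 8, 3, 4, 5, 0, 9, 7, 10, 2, 6]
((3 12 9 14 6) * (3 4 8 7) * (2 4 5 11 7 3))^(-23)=(2 7 11 5 6 14 9 12 3 8 4)=[0, 1, 7, 8, 2, 6, 14, 11, 4, 12, 10, 5, 3, 13, 9]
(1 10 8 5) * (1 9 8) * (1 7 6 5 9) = [0, 10, 2, 3, 4, 1, 5, 6, 9, 8, 7] = (1 10 7 6 5)(8 9)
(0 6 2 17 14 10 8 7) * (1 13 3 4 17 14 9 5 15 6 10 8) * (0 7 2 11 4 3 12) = (0 10 1 13 12)(2 14 8)(4 17 9 5 15 6 11) = [10, 13, 14, 3, 17, 15, 11, 7, 2, 5, 1, 4, 0, 12, 8, 6, 16, 9]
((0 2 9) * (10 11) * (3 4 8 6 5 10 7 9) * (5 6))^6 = (0 10 3 7 8)(2 11 4 9 5) = [10, 1, 11, 7, 9, 2, 6, 8, 0, 5, 3, 4]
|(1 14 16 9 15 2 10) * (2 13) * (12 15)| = |(1 14 16 9 12 15 13 2 10)| = 9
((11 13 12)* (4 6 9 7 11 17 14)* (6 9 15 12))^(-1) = [0, 1, 2, 3, 14, 5, 13, 9, 8, 4, 10, 7, 15, 11, 17, 6, 16, 12] = (4 14 17 12 15 6 13 11 7 9)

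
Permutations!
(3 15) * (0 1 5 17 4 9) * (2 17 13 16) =[1, 5, 17, 15, 9, 13, 6, 7, 8, 0, 10, 11, 12, 16, 14, 3, 2, 4] =(0 1 5 13 16 2 17 4 9)(3 15)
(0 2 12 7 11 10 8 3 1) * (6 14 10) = (0 2 12 7 11 6 14 10 8 3 1) = [2, 0, 12, 1, 4, 5, 14, 11, 3, 9, 8, 6, 7, 13, 10]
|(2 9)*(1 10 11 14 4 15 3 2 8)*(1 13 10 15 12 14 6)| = |(1 15 3 2 9 8 13 10 11 6)(4 12 14)| = 30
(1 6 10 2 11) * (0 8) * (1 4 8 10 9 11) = (0 10 2 1 6 9 11 4 8) = [10, 6, 1, 3, 8, 5, 9, 7, 0, 11, 2, 4]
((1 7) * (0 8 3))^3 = (8)(1 7) = [0, 7, 2, 3, 4, 5, 6, 1, 8]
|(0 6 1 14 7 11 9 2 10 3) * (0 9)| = |(0 6 1 14 7 11)(2 10 3 9)| = 12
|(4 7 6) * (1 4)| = 4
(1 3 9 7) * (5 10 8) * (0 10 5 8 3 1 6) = (0 10 3 9 7 6) = [10, 1, 2, 9, 4, 5, 0, 6, 8, 7, 3]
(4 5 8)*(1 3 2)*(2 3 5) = (1 5 8 4 2) = [0, 5, 1, 3, 2, 8, 6, 7, 4]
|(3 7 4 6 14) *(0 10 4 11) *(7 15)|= 9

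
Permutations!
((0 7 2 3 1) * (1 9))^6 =(9) =[0, 1, 2, 3, 4, 5, 6, 7, 8, 9]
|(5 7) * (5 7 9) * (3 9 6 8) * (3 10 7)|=7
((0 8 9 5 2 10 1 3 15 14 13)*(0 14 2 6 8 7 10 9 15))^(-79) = (0 7 10 1 3)(2 15 8 6 5 9)(13 14) = [7, 3, 15, 0, 4, 9, 5, 10, 6, 2, 1, 11, 12, 14, 13, 8]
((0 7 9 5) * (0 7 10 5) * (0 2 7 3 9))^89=[2, 1, 3, 10, 4, 0, 6, 9, 8, 5, 7]=(0 2 3 10 7 9 5)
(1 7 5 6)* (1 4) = [0, 7, 2, 3, 1, 6, 4, 5] = (1 7 5 6 4)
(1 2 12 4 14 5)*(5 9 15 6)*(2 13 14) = (1 13 14 9 15 6 5)(2 12 4) = [0, 13, 12, 3, 2, 1, 5, 7, 8, 15, 10, 11, 4, 14, 9, 6]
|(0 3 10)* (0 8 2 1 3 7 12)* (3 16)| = 6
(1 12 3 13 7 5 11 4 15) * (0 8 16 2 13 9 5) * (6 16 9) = [8, 12, 13, 6, 15, 11, 16, 0, 9, 5, 10, 4, 3, 7, 14, 1, 2] = (0 8 9 5 11 4 15 1 12 3 6 16 2 13 7)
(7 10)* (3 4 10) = [0, 1, 2, 4, 10, 5, 6, 3, 8, 9, 7] = (3 4 10 7)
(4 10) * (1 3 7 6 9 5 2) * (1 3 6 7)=[0, 6, 3, 1, 10, 2, 9, 7, 8, 5, 4]=(1 6 9 5 2 3)(4 10)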